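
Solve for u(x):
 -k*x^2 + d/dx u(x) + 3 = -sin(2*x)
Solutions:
 u(x) = C1 + k*x^3/3 - 3*x + cos(2*x)/2


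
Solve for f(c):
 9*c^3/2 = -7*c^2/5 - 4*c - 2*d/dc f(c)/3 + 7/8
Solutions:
 f(c) = C1 - 27*c^4/16 - 7*c^3/10 - 3*c^2 + 21*c/16


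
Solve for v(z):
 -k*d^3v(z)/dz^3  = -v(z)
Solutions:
 v(z) = C1*exp(z*(1/k)^(1/3)) + C2*exp(z*(-1 + sqrt(3)*I)*(1/k)^(1/3)/2) + C3*exp(-z*(1 + sqrt(3)*I)*(1/k)^(1/3)/2)


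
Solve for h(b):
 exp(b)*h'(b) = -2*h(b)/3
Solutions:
 h(b) = C1*exp(2*exp(-b)/3)


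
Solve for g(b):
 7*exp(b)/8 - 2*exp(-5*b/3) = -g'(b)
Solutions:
 g(b) = C1 - 7*exp(b)/8 - 6*exp(-5*b/3)/5


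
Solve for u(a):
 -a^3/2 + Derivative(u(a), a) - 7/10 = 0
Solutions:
 u(a) = C1 + a^4/8 + 7*a/10


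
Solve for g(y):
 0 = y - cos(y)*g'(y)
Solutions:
 g(y) = C1 + Integral(y/cos(y), y)


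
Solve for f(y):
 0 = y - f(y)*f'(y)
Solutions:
 f(y) = -sqrt(C1 + y^2)
 f(y) = sqrt(C1 + y^2)


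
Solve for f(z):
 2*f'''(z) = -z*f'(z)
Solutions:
 f(z) = C1 + Integral(C2*airyai(-2^(2/3)*z/2) + C3*airybi(-2^(2/3)*z/2), z)


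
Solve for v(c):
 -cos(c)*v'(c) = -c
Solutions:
 v(c) = C1 + Integral(c/cos(c), c)


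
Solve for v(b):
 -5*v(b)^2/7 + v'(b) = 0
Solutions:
 v(b) = -7/(C1 + 5*b)


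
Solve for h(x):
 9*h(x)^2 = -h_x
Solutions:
 h(x) = 1/(C1 + 9*x)


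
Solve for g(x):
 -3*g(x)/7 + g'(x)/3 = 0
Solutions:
 g(x) = C1*exp(9*x/7)


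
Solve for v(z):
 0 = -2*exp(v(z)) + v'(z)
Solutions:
 v(z) = log(-1/(C1 + 2*z))


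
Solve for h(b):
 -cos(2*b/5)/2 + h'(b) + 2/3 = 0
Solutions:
 h(b) = C1 - 2*b/3 + 5*sin(2*b/5)/4


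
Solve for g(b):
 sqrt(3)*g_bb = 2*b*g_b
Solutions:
 g(b) = C1 + C2*erfi(3^(3/4)*b/3)


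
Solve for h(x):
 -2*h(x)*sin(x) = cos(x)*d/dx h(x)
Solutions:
 h(x) = C1*cos(x)^2


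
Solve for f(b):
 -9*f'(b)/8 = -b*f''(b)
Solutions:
 f(b) = C1 + C2*b^(17/8)


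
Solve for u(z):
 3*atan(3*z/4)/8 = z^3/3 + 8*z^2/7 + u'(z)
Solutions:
 u(z) = C1 - z^4/12 - 8*z^3/21 + 3*z*atan(3*z/4)/8 - log(9*z^2 + 16)/4


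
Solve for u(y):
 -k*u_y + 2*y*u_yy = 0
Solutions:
 u(y) = C1 + y^(re(k)/2 + 1)*(C2*sin(log(y)*Abs(im(k))/2) + C3*cos(log(y)*im(k)/2))


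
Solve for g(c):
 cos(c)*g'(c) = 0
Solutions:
 g(c) = C1


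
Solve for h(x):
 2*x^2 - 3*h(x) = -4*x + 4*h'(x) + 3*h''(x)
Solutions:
 h(x) = 2*x^2/3 - 4*x/9 + (C1*sin(sqrt(5)*x/3) + C2*cos(sqrt(5)*x/3))*exp(-2*x/3) - 20/27


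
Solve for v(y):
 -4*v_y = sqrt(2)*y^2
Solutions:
 v(y) = C1 - sqrt(2)*y^3/12


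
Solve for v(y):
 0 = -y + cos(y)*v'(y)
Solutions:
 v(y) = C1 + Integral(y/cos(y), y)


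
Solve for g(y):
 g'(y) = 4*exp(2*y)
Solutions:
 g(y) = C1 + 2*exp(2*y)


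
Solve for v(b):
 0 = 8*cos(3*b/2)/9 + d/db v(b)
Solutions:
 v(b) = C1 - 16*sin(3*b/2)/27


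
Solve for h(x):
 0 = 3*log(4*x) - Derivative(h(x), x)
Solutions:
 h(x) = C1 + 3*x*log(x) - 3*x + x*log(64)


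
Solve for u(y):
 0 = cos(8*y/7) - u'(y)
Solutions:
 u(y) = C1 + 7*sin(8*y/7)/8


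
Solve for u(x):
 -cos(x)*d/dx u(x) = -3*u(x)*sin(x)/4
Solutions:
 u(x) = C1/cos(x)^(3/4)


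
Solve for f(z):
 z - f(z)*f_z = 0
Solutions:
 f(z) = -sqrt(C1 + z^2)
 f(z) = sqrt(C1 + z^2)


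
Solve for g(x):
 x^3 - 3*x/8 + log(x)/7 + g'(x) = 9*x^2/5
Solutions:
 g(x) = C1 - x^4/4 + 3*x^3/5 + 3*x^2/16 - x*log(x)/7 + x/7


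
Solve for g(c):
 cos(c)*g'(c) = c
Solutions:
 g(c) = C1 + Integral(c/cos(c), c)


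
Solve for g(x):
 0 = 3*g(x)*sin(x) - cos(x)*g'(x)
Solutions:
 g(x) = C1/cos(x)^3


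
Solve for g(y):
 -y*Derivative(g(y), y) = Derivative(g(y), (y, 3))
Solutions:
 g(y) = C1 + Integral(C2*airyai(-y) + C3*airybi(-y), y)


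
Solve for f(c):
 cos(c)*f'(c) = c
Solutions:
 f(c) = C1 + Integral(c/cos(c), c)


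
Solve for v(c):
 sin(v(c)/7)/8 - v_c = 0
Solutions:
 -c/8 + 7*log(cos(v(c)/7) - 1)/2 - 7*log(cos(v(c)/7) + 1)/2 = C1


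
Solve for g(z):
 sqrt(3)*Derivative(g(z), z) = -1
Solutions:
 g(z) = C1 - sqrt(3)*z/3


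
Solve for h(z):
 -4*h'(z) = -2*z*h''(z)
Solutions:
 h(z) = C1 + C2*z^3


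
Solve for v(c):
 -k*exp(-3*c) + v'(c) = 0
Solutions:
 v(c) = C1 - k*exp(-3*c)/3


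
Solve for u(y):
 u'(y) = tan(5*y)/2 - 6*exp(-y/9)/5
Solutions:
 u(y) = C1 + log(tan(5*y)^2 + 1)/20 + 54*exp(-y/9)/5


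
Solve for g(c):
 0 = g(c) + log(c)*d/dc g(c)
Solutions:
 g(c) = C1*exp(-li(c))


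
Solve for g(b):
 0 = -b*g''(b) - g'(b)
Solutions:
 g(b) = C1 + C2*log(b)


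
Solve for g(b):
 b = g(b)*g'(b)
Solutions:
 g(b) = -sqrt(C1 + b^2)
 g(b) = sqrt(C1 + b^2)


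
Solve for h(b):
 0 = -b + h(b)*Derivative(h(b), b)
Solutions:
 h(b) = -sqrt(C1 + b^2)
 h(b) = sqrt(C1 + b^2)


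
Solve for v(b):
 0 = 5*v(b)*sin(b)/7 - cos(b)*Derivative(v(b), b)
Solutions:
 v(b) = C1/cos(b)^(5/7)


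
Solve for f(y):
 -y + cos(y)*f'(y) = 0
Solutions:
 f(y) = C1 + Integral(y/cos(y), y)


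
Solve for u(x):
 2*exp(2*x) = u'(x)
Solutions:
 u(x) = C1 + exp(2*x)


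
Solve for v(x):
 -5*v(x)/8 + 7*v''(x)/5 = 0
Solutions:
 v(x) = C1*exp(-5*sqrt(14)*x/28) + C2*exp(5*sqrt(14)*x/28)


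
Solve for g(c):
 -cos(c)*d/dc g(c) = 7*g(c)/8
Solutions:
 g(c) = C1*(sin(c) - 1)^(7/16)/(sin(c) + 1)^(7/16)


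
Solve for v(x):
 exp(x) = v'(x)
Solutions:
 v(x) = C1 + exp(x)


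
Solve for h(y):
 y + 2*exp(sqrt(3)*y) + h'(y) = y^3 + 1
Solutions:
 h(y) = C1 + y^4/4 - y^2/2 + y - 2*sqrt(3)*exp(sqrt(3)*y)/3


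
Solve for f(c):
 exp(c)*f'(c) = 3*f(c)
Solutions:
 f(c) = C1*exp(-3*exp(-c))


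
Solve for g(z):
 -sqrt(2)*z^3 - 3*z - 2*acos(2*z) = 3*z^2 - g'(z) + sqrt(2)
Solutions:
 g(z) = C1 + sqrt(2)*z^4/4 + z^3 + 3*z^2/2 + 2*z*acos(2*z) + sqrt(2)*z - sqrt(1 - 4*z^2)


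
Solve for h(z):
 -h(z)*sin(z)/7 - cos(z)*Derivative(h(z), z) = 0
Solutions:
 h(z) = C1*cos(z)^(1/7)


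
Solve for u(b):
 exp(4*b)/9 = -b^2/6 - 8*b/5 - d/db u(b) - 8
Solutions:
 u(b) = C1 - b^3/18 - 4*b^2/5 - 8*b - exp(4*b)/36


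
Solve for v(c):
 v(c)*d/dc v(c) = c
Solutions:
 v(c) = -sqrt(C1 + c^2)
 v(c) = sqrt(C1 + c^2)


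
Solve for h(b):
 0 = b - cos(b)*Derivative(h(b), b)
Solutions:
 h(b) = C1 + Integral(b/cos(b), b)


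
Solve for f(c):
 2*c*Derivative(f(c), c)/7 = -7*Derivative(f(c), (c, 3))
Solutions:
 f(c) = C1 + Integral(C2*airyai(-14^(1/3)*c/7) + C3*airybi(-14^(1/3)*c/7), c)


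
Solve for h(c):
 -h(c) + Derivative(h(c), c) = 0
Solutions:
 h(c) = C1*exp(c)


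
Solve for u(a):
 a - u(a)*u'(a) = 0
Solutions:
 u(a) = -sqrt(C1 + a^2)
 u(a) = sqrt(C1 + a^2)


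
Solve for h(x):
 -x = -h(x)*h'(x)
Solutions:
 h(x) = -sqrt(C1 + x^2)
 h(x) = sqrt(C1 + x^2)


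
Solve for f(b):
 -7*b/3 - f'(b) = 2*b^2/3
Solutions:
 f(b) = C1 - 2*b^3/9 - 7*b^2/6


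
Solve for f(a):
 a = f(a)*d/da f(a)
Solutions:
 f(a) = -sqrt(C1 + a^2)
 f(a) = sqrt(C1 + a^2)


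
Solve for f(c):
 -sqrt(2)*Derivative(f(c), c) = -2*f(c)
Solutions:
 f(c) = C1*exp(sqrt(2)*c)


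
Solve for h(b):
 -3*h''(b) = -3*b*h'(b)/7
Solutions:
 h(b) = C1 + C2*erfi(sqrt(14)*b/14)


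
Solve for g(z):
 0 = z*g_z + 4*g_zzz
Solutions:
 g(z) = C1 + Integral(C2*airyai(-2^(1/3)*z/2) + C3*airybi(-2^(1/3)*z/2), z)


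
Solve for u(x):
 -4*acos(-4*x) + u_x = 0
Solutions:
 u(x) = C1 + 4*x*acos(-4*x) + sqrt(1 - 16*x^2)


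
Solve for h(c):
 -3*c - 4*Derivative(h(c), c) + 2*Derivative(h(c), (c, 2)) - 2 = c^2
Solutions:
 h(c) = C1 + C2*exp(2*c) - c^3/12 - c^2/2 - c


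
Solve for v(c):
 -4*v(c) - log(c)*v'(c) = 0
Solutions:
 v(c) = C1*exp(-4*li(c))


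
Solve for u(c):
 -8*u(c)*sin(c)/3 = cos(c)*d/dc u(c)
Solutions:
 u(c) = C1*cos(c)^(8/3)


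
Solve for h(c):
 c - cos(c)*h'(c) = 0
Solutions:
 h(c) = C1 + Integral(c/cos(c), c)


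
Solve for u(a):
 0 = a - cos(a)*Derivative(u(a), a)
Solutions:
 u(a) = C1 + Integral(a/cos(a), a)


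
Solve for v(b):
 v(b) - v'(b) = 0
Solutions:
 v(b) = C1*exp(b)


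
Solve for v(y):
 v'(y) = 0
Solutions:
 v(y) = C1


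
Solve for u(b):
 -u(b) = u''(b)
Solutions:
 u(b) = C1*sin(b) + C2*cos(b)


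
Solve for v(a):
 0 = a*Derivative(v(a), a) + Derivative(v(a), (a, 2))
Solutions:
 v(a) = C1 + C2*erf(sqrt(2)*a/2)


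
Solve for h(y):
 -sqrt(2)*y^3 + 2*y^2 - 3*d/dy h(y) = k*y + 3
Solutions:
 h(y) = C1 - k*y^2/6 - sqrt(2)*y^4/12 + 2*y^3/9 - y


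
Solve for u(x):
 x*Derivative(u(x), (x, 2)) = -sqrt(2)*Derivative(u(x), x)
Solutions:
 u(x) = C1 + C2*x^(1 - sqrt(2))


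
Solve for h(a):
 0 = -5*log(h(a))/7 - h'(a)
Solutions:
 li(h(a)) = C1 - 5*a/7


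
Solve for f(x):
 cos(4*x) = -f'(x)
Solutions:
 f(x) = C1 - sin(4*x)/4


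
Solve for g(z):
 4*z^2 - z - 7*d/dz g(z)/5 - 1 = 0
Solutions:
 g(z) = C1 + 20*z^3/21 - 5*z^2/14 - 5*z/7


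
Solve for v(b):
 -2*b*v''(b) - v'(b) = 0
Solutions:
 v(b) = C1 + C2*sqrt(b)


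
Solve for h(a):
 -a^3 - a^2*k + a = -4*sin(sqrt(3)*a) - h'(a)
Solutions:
 h(a) = C1 + a^4/4 + a^3*k/3 - a^2/2 + 4*sqrt(3)*cos(sqrt(3)*a)/3


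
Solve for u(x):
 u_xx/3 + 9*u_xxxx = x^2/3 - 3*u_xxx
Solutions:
 u(x) = C1 + C2*x + x^4/12 - 3*x^3 + 54*x^2 + (C3*sin(sqrt(3)*x/18) + C4*cos(sqrt(3)*x/18))*exp(-x/6)


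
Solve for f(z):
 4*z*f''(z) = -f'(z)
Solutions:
 f(z) = C1 + C2*z^(3/4)


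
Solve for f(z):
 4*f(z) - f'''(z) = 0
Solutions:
 f(z) = C3*exp(2^(2/3)*z) + (C1*sin(2^(2/3)*sqrt(3)*z/2) + C2*cos(2^(2/3)*sqrt(3)*z/2))*exp(-2^(2/3)*z/2)


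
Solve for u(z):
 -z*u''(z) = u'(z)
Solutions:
 u(z) = C1 + C2*log(z)


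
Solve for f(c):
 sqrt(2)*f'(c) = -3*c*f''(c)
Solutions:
 f(c) = C1 + C2*c^(1 - sqrt(2)/3)


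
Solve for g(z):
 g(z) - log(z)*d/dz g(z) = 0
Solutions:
 g(z) = C1*exp(li(z))


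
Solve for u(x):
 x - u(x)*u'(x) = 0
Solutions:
 u(x) = -sqrt(C1 + x^2)
 u(x) = sqrt(C1 + x^2)


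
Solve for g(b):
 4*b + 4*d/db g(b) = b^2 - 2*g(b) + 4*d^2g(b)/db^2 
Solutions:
 g(b) = C1*exp(b*(1 - sqrt(3))/2) + C2*exp(b*(1 + sqrt(3))/2) + b^2/2 - 4*b + 10


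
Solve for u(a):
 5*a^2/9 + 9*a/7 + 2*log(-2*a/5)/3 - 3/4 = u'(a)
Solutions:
 u(a) = C1 + 5*a^3/27 + 9*a^2/14 + 2*a*log(-a)/3 + a*(-17 - 8*log(5) + 8*log(2))/12


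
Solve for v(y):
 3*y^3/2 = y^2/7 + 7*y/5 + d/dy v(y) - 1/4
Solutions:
 v(y) = C1 + 3*y^4/8 - y^3/21 - 7*y^2/10 + y/4


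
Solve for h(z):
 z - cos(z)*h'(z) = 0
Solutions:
 h(z) = C1 + Integral(z/cos(z), z)


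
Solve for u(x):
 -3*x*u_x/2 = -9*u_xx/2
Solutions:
 u(x) = C1 + C2*erfi(sqrt(6)*x/6)


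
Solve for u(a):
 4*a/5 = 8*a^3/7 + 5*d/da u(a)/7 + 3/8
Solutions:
 u(a) = C1 - 2*a^4/5 + 14*a^2/25 - 21*a/40


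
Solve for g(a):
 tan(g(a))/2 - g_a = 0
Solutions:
 g(a) = pi - asin(C1*exp(a/2))
 g(a) = asin(C1*exp(a/2))


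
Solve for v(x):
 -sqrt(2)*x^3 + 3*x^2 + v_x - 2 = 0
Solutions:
 v(x) = C1 + sqrt(2)*x^4/4 - x^3 + 2*x


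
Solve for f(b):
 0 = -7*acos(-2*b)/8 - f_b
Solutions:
 f(b) = C1 - 7*b*acos(-2*b)/8 - 7*sqrt(1 - 4*b^2)/16


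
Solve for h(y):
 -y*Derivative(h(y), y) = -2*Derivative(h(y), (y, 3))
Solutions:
 h(y) = C1 + Integral(C2*airyai(2^(2/3)*y/2) + C3*airybi(2^(2/3)*y/2), y)


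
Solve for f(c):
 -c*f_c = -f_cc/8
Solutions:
 f(c) = C1 + C2*erfi(2*c)


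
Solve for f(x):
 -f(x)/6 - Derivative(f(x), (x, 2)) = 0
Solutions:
 f(x) = C1*sin(sqrt(6)*x/6) + C2*cos(sqrt(6)*x/6)


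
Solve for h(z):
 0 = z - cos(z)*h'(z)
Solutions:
 h(z) = C1 + Integral(z/cos(z), z)


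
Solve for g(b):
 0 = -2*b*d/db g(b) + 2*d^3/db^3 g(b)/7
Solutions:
 g(b) = C1 + Integral(C2*airyai(7^(1/3)*b) + C3*airybi(7^(1/3)*b), b)


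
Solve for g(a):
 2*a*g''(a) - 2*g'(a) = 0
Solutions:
 g(a) = C1 + C2*a^2


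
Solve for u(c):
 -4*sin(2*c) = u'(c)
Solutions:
 u(c) = C1 + 2*cos(2*c)


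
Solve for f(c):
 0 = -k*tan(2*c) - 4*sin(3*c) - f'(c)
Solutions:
 f(c) = C1 + k*log(cos(2*c))/2 + 4*cos(3*c)/3


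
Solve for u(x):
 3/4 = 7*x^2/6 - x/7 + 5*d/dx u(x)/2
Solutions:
 u(x) = C1 - 7*x^3/45 + x^2/35 + 3*x/10


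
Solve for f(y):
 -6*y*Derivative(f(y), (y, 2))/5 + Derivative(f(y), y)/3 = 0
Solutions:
 f(y) = C1 + C2*y^(23/18)


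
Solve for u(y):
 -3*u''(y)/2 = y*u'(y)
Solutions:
 u(y) = C1 + C2*erf(sqrt(3)*y/3)


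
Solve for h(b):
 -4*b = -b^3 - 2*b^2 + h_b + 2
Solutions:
 h(b) = C1 + b^4/4 + 2*b^3/3 - 2*b^2 - 2*b


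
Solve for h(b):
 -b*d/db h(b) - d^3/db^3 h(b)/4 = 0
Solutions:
 h(b) = C1 + Integral(C2*airyai(-2^(2/3)*b) + C3*airybi(-2^(2/3)*b), b)


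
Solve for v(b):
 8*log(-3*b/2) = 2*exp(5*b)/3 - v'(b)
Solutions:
 v(b) = C1 - 8*b*log(-b) + 8*b*(-log(3) + log(2) + 1) + 2*exp(5*b)/15


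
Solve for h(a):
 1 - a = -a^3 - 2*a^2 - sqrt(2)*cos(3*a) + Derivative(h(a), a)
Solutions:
 h(a) = C1 + a^4/4 + 2*a^3/3 - a^2/2 + a + sqrt(2)*sin(3*a)/3


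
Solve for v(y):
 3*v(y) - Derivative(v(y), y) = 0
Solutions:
 v(y) = C1*exp(3*y)


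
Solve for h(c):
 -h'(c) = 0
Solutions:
 h(c) = C1


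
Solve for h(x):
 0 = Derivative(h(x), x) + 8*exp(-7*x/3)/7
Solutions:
 h(x) = C1 + 24*exp(-7*x/3)/49


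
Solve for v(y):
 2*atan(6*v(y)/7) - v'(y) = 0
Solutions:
 Integral(1/atan(6*_y/7), (_y, v(y))) = C1 + 2*y


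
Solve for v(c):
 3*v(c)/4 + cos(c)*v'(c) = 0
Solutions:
 v(c) = C1*(sin(c) - 1)^(3/8)/(sin(c) + 1)^(3/8)


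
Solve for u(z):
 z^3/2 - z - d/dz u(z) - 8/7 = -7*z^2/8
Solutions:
 u(z) = C1 + z^4/8 + 7*z^3/24 - z^2/2 - 8*z/7


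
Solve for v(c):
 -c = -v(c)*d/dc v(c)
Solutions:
 v(c) = -sqrt(C1 + c^2)
 v(c) = sqrt(C1 + c^2)


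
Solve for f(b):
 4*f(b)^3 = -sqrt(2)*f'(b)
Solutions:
 f(b) = -sqrt(2)*sqrt(-1/(C1 - 2*sqrt(2)*b))/2
 f(b) = sqrt(2)*sqrt(-1/(C1 - 2*sqrt(2)*b))/2


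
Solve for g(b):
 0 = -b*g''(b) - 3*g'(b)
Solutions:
 g(b) = C1 + C2/b^2


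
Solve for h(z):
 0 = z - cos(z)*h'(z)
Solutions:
 h(z) = C1 + Integral(z/cos(z), z)


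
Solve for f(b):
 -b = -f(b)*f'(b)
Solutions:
 f(b) = -sqrt(C1 + b^2)
 f(b) = sqrt(C1 + b^2)


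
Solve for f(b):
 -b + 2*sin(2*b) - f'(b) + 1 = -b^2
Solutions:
 f(b) = C1 + b^3/3 - b^2/2 + b - cos(2*b)


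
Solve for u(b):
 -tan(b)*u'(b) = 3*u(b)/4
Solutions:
 u(b) = C1/sin(b)^(3/4)


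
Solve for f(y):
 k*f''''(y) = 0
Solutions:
 f(y) = C1 + C2*y + C3*y^2 + C4*y^3


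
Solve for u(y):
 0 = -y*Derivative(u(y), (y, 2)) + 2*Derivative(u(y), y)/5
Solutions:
 u(y) = C1 + C2*y^(7/5)


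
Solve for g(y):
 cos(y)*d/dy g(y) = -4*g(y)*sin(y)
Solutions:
 g(y) = C1*cos(y)^4


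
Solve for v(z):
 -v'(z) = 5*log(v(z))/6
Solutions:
 li(v(z)) = C1 - 5*z/6


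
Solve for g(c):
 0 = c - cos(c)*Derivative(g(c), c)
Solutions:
 g(c) = C1 + Integral(c/cos(c), c)


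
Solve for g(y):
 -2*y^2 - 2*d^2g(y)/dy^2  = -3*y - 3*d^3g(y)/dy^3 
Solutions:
 g(y) = C1 + C2*y + C3*exp(2*y/3) - y^4/12 - y^3/4 - 9*y^2/8


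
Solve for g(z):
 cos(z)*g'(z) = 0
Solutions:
 g(z) = C1


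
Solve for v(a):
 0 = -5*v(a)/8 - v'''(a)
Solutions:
 v(a) = C3*exp(-5^(1/3)*a/2) + (C1*sin(sqrt(3)*5^(1/3)*a/4) + C2*cos(sqrt(3)*5^(1/3)*a/4))*exp(5^(1/3)*a/4)


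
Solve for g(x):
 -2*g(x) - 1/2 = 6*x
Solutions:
 g(x) = -3*x - 1/4


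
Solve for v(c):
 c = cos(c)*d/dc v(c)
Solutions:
 v(c) = C1 + Integral(c/cos(c), c)


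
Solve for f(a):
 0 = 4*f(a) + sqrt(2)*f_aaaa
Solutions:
 f(a) = (C1*sin(2^(7/8)*a/2) + C2*cos(2^(7/8)*a/2))*exp(-2^(7/8)*a/2) + (C3*sin(2^(7/8)*a/2) + C4*cos(2^(7/8)*a/2))*exp(2^(7/8)*a/2)


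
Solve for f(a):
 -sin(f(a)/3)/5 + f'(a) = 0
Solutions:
 -a/5 + 3*log(cos(f(a)/3) - 1)/2 - 3*log(cos(f(a)/3) + 1)/2 = C1


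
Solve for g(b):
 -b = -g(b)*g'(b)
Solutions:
 g(b) = -sqrt(C1 + b^2)
 g(b) = sqrt(C1 + b^2)


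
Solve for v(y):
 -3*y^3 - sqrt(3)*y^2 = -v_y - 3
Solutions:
 v(y) = C1 + 3*y^4/4 + sqrt(3)*y^3/3 - 3*y


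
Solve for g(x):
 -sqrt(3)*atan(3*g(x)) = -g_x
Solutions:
 Integral(1/atan(3*_y), (_y, g(x))) = C1 + sqrt(3)*x


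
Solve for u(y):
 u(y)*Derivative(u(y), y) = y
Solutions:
 u(y) = -sqrt(C1 + y^2)
 u(y) = sqrt(C1 + y^2)


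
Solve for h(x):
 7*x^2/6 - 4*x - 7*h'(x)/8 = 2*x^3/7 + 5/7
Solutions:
 h(x) = C1 - 4*x^4/49 + 4*x^3/9 - 16*x^2/7 - 40*x/49


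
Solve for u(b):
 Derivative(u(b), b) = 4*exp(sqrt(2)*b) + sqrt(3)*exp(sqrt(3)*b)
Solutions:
 u(b) = C1 + 2*sqrt(2)*exp(sqrt(2)*b) + exp(sqrt(3)*b)


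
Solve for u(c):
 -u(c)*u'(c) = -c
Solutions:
 u(c) = -sqrt(C1 + c^2)
 u(c) = sqrt(C1 + c^2)


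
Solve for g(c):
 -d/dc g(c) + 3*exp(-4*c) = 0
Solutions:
 g(c) = C1 - 3*exp(-4*c)/4


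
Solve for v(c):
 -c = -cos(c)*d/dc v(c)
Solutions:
 v(c) = C1 + Integral(c/cos(c), c)


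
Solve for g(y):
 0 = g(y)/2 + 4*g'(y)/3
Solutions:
 g(y) = C1*exp(-3*y/8)


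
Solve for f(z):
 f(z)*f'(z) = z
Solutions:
 f(z) = -sqrt(C1 + z^2)
 f(z) = sqrt(C1 + z^2)


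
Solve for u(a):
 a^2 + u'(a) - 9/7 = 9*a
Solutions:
 u(a) = C1 - a^3/3 + 9*a^2/2 + 9*a/7


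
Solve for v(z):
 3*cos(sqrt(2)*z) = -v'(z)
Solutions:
 v(z) = C1 - 3*sqrt(2)*sin(sqrt(2)*z)/2


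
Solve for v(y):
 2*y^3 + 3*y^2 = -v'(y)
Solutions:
 v(y) = C1 - y^4/2 - y^3


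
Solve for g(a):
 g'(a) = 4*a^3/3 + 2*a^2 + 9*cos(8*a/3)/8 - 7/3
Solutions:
 g(a) = C1 + a^4/3 + 2*a^3/3 - 7*a/3 + 27*sin(8*a/3)/64


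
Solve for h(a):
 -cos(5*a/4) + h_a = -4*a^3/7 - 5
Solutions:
 h(a) = C1 - a^4/7 - 5*a + 4*sin(5*a/4)/5


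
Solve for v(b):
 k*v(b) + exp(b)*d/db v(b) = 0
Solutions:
 v(b) = C1*exp(k*exp(-b))


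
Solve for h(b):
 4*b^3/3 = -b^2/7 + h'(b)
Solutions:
 h(b) = C1 + b^4/3 + b^3/21


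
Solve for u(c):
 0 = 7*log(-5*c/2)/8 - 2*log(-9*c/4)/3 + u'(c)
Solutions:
 u(c) = C1 - 5*c*log(-c)/24 + c*(-21*log(5) - 11*log(2) + 5 + 32*log(3))/24


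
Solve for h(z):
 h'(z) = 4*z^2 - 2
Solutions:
 h(z) = C1 + 4*z^3/3 - 2*z


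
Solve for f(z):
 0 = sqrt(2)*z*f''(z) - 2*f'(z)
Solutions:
 f(z) = C1 + C2*z^(1 + sqrt(2))


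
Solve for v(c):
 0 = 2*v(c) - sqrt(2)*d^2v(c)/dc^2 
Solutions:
 v(c) = C1*exp(-2^(1/4)*c) + C2*exp(2^(1/4)*c)


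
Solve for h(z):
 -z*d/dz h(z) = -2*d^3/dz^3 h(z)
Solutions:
 h(z) = C1 + Integral(C2*airyai(2^(2/3)*z/2) + C3*airybi(2^(2/3)*z/2), z)


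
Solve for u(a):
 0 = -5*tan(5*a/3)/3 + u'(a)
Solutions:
 u(a) = C1 - log(cos(5*a/3))


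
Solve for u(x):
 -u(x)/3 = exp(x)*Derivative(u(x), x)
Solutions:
 u(x) = C1*exp(exp(-x)/3)


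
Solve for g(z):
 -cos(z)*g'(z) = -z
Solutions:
 g(z) = C1 + Integral(z/cos(z), z)


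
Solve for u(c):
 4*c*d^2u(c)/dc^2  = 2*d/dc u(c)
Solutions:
 u(c) = C1 + C2*c^(3/2)


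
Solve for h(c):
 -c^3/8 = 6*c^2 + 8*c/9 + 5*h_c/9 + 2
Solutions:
 h(c) = C1 - 9*c^4/160 - 18*c^3/5 - 4*c^2/5 - 18*c/5


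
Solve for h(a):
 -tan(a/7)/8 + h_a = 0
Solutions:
 h(a) = C1 - 7*log(cos(a/7))/8


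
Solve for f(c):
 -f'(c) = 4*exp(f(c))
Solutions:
 f(c) = log(1/(C1 + 4*c))


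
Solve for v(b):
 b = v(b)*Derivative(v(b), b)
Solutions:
 v(b) = -sqrt(C1 + b^2)
 v(b) = sqrt(C1 + b^2)


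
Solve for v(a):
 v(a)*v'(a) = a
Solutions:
 v(a) = -sqrt(C1 + a^2)
 v(a) = sqrt(C1 + a^2)


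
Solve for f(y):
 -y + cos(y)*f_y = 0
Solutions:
 f(y) = C1 + Integral(y/cos(y), y)


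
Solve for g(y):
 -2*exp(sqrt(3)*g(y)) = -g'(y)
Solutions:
 g(y) = sqrt(3)*(2*log(-1/(C1 + 2*y)) - log(3))/6


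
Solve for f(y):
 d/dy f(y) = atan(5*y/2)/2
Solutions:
 f(y) = C1 + y*atan(5*y/2)/2 - log(25*y^2 + 4)/10


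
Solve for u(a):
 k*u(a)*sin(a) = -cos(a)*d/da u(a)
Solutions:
 u(a) = C1*exp(k*log(cos(a)))


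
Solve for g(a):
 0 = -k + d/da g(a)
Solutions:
 g(a) = C1 + a*k


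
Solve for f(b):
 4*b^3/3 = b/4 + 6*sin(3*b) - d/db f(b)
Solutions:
 f(b) = C1 - b^4/3 + b^2/8 - 2*cos(3*b)


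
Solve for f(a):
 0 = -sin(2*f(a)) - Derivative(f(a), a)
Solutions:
 f(a) = pi - acos((-C1 - exp(4*a))/(C1 - exp(4*a)))/2
 f(a) = acos((-C1 - exp(4*a))/(C1 - exp(4*a)))/2


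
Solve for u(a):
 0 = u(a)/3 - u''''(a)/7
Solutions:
 u(a) = C1*exp(-3^(3/4)*7^(1/4)*a/3) + C2*exp(3^(3/4)*7^(1/4)*a/3) + C3*sin(3^(3/4)*7^(1/4)*a/3) + C4*cos(3^(3/4)*7^(1/4)*a/3)


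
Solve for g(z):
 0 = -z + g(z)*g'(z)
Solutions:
 g(z) = -sqrt(C1 + z^2)
 g(z) = sqrt(C1 + z^2)


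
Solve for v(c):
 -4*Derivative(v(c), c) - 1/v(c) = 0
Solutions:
 v(c) = -sqrt(C1 - 2*c)/2
 v(c) = sqrt(C1 - 2*c)/2


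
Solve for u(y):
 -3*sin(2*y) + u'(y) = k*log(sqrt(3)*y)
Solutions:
 u(y) = C1 + k*y*(log(y) - 1) + k*y*log(3)/2 - 3*cos(2*y)/2


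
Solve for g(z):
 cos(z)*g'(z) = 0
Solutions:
 g(z) = C1


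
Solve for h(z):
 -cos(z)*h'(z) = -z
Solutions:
 h(z) = C1 + Integral(z/cos(z), z)


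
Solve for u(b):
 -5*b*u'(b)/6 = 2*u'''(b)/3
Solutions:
 u(b) = C1 + Integral(C2*airyai(-10^(1/3)*b/2) + C3*airybi(-10^(1/3)*b/2), b)


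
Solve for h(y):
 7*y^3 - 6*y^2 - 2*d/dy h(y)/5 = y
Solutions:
 h(y) = C1 + 35*y^4/8 - 5*y^3 - 5*y^2/4


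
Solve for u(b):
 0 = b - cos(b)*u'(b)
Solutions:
 u(b) = C1 + Integral(b/cos(b), b)


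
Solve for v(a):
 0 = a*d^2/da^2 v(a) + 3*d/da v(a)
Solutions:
 v(a) = C1 + C2/a^2


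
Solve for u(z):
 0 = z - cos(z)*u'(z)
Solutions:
 u(z) = C1 + Integral(z/cos(z), z)


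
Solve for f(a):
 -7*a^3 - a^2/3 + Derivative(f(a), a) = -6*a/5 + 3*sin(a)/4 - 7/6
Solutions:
 f(a) = C1 + 7*a^4/4 + a^3/9 - 3*a^2/5 - 7*a/6 - 3*cos(a)/4


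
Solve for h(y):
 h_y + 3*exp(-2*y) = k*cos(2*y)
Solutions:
 h(y) = C1 + k*sin(2*y)/2 + 3*exp(-2*y)/2


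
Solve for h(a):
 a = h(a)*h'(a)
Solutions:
 h(a) = -sqrt(C1 + a^2)
 h(a) = sqrt(C1 + a^2)


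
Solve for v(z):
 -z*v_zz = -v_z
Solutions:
 v(z) = C1 + C2*z^2


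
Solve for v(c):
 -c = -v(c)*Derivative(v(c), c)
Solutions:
 v(c) = -sqrt(C1 + c^2)
 v(c) = sqrt(C1 + c^2)


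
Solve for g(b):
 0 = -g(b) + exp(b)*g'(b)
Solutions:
 g(b) = C1*exp(-exp(-b))


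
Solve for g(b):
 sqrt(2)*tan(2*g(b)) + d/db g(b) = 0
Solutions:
 g(b) = -asin(C1*exp(-2*sqrt(2)*b))/2 + pi/2
 g(b) = asin(C1*exp(-2*sqrt(2)*b))/2


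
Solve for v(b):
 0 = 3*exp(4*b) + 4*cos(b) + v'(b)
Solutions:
 v(b) = C1 - 3*exp(4*b)/4 - 4*sin(b)


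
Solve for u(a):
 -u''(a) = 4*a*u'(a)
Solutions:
 u(a) = C1 + C2*erf(sqrt(2)*a)


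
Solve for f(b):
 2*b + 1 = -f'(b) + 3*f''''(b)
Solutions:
 f(b) = C1 + C4*exp(3^(2/3)*b/3) - b^2 - b + (C2*sin(3^(1/6)*b/2) + C3*cos(3^(1/6)*b/2))*exp(-3^(2/3)*b/6)


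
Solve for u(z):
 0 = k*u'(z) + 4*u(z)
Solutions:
 u(z) = C1*exp(-4*z/k)


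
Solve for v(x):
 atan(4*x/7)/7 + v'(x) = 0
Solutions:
 v(x) = C1 - x*atan(4*x/7)/7 + log(16*x^2 + 49)/8


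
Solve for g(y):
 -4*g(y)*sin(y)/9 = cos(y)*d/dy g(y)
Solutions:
 g(y) = C1*cos(y)^(4/9)


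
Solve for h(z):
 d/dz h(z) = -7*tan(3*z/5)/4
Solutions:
 h(z) = C1 + 35*log(cos(3*z/5))/12


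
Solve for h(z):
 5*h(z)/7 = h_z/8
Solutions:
 h(z) = C1*exp(40*z/7)


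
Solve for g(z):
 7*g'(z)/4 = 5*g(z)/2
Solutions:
 g(z) = C1*exp(10*z/7)


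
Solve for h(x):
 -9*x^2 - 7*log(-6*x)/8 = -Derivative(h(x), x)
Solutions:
 h(x) = C1 + 3*x^3 + 7*x*log(-x)/8 + 7*x*(-1 + log(6))/8


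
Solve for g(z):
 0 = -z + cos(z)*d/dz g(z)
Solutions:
 g(z) = C1 + Integral(z/cos(z), z)


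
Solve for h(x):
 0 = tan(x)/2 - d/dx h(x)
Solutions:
 h(x) = C1 - log(cos(x))/2


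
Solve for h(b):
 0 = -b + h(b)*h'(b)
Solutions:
 h(b) = -sqrt(C1 + b^2)
 h(b) = sqrt(C1 + b^2)


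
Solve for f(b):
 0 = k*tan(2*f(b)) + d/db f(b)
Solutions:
 f(b) = -asin(C1*exp(-2*b*k))/2 + pi/2
 f(b) = asin(C1*exp(-2*b*k))/2


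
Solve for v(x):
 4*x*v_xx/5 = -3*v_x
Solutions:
 v(x) = C1 + C2/x^(11/4)


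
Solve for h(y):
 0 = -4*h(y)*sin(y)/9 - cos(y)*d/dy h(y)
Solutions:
 h(y) = C1*cos(y)^(4/9)


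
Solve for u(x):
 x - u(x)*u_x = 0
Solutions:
 u(x) = -sqrt(C1 + x^2)
 u(x) = sqrt(C1 + x^2)


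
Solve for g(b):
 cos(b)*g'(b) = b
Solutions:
 g(b) = C1 + Integral(b/cos(b), b)


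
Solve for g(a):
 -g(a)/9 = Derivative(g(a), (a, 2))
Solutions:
 g(a) = C1*sin(a/3) + C2*cos(a/3)


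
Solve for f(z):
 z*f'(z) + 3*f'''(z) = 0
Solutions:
 f(z) = C1 + Integral(C2*airyai(-3^(2/3)*z/3) + C3*airybi(-3^(2/3)*z/3), z)


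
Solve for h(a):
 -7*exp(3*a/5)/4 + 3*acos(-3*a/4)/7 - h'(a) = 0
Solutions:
 h(a) = C1 + 3*a*acos(-3*a/4)/7 + sqrt(16 - 9*a^2)/7 - 35*exp(3*a/5)/12


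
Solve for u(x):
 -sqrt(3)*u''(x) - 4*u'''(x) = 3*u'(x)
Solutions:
 u(x) = C1 + (C2*sin(3*sqrt(5)*x/8) + C3*cos(3*sqrt(5)*x/8))*exp(-sqrt(3)*x/8)


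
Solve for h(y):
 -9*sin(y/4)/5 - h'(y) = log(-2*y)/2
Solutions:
 h(y) = C1 - y*log(-y)/2 - y*log(2)/2 + y/2 + 36*cos(y/4)/5


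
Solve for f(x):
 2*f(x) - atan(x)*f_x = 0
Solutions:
 f(x) = C1*exp(2*Integral(1/atan(x), x))


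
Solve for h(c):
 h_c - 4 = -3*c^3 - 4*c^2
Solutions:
 h(c) = C1 - 3*c^4/4 - 4*c^3/3 + 4*c


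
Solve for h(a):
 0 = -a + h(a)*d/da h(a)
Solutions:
 h(a) = -sqrt(C1 + a^2)
 h(a) = sqrt(C1 + a^2)


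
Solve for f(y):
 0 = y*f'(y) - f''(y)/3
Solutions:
 f(y) = C1 + C2*erfi(sqrt(6)*y/2)


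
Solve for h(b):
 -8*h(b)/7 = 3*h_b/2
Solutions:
 h(b) = C1*exp(-16*b/21)


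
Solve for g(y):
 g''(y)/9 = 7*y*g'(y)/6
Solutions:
 g(y) = C1 + C2*erfi(sqrt(21)*y/2)


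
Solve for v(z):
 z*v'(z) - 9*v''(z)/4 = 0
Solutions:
 v(z) = C1 + C2*erfi(sqrt(2)*z/3)


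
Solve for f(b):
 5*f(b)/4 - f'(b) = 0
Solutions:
 f(b) = C1*exp(5*b/4)


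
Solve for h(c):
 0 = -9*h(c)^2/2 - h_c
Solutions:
 h(c) = 2/(C1 + 9*c)


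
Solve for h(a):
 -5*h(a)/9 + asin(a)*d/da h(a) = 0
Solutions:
 h(a) = C1*exp(5*Integral(1/asin(a), a)/9)


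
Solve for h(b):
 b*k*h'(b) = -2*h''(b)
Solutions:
 h(b) = Piecewise((-sqrt(pi)*C1*erf(b*sqrt(k)/2)/sqrt(k) - C2, (k > 0) | (k < 0)), (-C1*b - C2, True))


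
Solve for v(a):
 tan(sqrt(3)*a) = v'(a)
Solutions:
 v(a) = C1 - sqrt(3)*log(cos(sqrt(3)*a))/3


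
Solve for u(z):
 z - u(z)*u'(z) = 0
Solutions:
 u(z) = -sqrt(C1 + z^2)
 u(z) = sqrt(C1 + z^2)


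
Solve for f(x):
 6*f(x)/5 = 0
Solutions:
 f(x) = 0


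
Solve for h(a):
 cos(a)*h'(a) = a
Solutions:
 h(a) = C1 + Integral(a/cos(a), a)


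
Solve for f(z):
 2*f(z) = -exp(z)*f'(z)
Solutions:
 f(z) = C1*exp(2*exp(-z))


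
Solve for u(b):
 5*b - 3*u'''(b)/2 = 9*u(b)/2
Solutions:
 u(b) = C3*exp(-3^(1/3)*b) + 10*b/9 + (C1*sin(3^(5/6)*b/2) + C2*cos(3^(5/6)*b/2))*exp(3^(1/3)*b/2)


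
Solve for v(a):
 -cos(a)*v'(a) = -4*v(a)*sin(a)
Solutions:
 v(a) = C1/cos(a)^4


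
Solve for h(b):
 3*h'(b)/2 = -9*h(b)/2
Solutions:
 h(b) = C1*exp(-3*b)


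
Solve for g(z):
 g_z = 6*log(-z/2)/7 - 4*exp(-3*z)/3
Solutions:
 g(z) = C1 + 6*z*log(-z)/7 + 6*z*(-1 - log(2))/7 + 4*exp(-3*z)/9


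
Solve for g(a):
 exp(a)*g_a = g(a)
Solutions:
 g(a) = C1*exp(-exp(-a))


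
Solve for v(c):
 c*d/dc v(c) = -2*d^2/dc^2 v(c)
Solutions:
 v(c) = C1 + C2*erf(c/2)


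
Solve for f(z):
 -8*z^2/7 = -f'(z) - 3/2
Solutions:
 f(z) = C1 + 8*z^3/21 - 3*z/2


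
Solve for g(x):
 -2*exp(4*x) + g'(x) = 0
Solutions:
 g(x) = C1 + exp(4*x)/2


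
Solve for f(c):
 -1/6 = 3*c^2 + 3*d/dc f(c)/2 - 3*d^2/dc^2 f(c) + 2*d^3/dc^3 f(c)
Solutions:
 f(c) = C1 - 2*c^3/3 - 4*c^2 - 97*c/9 + (C2*sin(sqrt(3)*c/4) + C3*cos(sqrt(3)*c/4))*exp(3*c/4)


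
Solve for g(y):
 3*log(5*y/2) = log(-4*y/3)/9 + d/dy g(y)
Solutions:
 g(y) = C1 + 26*y*log(y)/9 + y*(-26/9 - 29*log(2)/9 + log(3)/9 + 3*log(5) - I*pi/9)


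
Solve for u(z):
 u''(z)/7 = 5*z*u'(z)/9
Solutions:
 u(z) = C1 + C2*erfi(sqrt(70)*z/6)


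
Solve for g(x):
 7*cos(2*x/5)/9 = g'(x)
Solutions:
 g(x) = C1 + 35*sin(2*x/5)/18


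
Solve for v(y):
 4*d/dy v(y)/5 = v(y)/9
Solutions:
 v(y) = C1*exp(5*y/36)


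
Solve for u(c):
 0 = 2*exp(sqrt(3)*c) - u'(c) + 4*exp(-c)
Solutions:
 u(c) = C1 + 2*sqrt(3)*exp(sqrt(3)*c)/3 - 4*exp(-c)


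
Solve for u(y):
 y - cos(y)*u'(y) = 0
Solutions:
 u(y) = C1 + Integral(y/cos(y), y)


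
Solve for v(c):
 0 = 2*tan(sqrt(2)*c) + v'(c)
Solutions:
 v(c) = C1 + sqrt(2)*log(cos(sqrt(2)*c))


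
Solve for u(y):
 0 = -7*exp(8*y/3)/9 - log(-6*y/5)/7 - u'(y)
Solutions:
 u(y) = C1 - y*log(-y)/7 + y*(-log(6) + 1 + log(5))/7 - 7*exp(8*y/3)/24


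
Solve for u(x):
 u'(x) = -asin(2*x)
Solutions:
 u(x) = C1 - x*asin(2*x) - sqrt(1 - 4*x^2)/2


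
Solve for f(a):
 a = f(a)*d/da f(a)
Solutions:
 f(a) = -sqrt(C1 + a^2)
 f(a) = sqrt(C1 + a^2)


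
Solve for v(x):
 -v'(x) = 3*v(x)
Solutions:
 v(x) = C1*exp(-3*x)


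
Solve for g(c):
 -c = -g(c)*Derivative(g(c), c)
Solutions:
 g(c) = -sqrt(C1 + c^2)
 g(c) = sqrt(C1 + c^2)


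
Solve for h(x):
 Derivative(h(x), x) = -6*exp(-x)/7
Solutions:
 h(x) = C1 + 6*exp(-x)/7


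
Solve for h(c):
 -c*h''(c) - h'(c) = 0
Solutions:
 h(c) = C1 + C2*log(c)


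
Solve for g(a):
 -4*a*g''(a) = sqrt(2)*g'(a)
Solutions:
 g(a) = C1 + C2*a^(1 - sqrt(2)/4)


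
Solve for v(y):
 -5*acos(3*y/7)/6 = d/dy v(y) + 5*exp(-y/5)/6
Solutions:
 v(y) = C1 - 5*y*acos(3*y/7)/6 + 5*sqrt(49 - 9*y^2)/18 + 25*exp(-y/5)/6


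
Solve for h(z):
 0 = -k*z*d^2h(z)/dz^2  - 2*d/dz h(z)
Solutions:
 h(z) = C1 + z^(((re(k) - 2)*re(k) + im(k)^2)/(re(k)^2 + im(k)^2))*(C2*sin(2*log(z)*Abs(im(k))/(re(k)^2 + im(k)^2)) + C3*cos(2*log(z)*im(k)/(re(k)^2 + im(k)^2)))


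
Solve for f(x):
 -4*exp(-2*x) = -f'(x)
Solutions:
 f(x) = C1 - 2*exp(-2*x)


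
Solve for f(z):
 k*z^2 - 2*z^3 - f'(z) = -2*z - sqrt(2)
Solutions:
 f(z) = C1 + k*z^3/3 - z^4/2 + z^2 + sqrt(2)*z


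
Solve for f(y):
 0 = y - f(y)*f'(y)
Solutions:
 f(y) = -sqrt(C1 + y^2)
 f(y) = sqrt(C1 + y^2)


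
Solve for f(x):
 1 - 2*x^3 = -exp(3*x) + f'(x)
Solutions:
 f(x) = C1 - x^4/2 + x + exp(3*x)/3


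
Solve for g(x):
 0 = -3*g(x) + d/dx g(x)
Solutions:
 g(x) = C1*exp(3*x)


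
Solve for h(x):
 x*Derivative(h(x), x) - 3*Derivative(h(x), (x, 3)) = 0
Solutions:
 h(x) = C1 + Integral(C2*airyai(3^(2/3)*x/3) + C3*airybi(3^(2/3)*x/3), x)


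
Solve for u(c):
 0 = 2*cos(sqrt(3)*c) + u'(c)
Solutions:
 u(c) = C1 - 2*sqrt(3)*sin(sqrt(3)*c)/3


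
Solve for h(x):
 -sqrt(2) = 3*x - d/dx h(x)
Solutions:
 h(x) = C1 + 3*x^2/2 + sqrt(2)*x


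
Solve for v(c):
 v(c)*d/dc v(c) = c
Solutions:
 v(c) = -sqrt(C1 + c^2)
 v(c) = sqrt(C1 + c^2)


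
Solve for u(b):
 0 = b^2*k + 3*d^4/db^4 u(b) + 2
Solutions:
 u(b) = C1 + C2*b + C3*b^2 + C4*b^3 - b^6*k/1080 - b^4/36


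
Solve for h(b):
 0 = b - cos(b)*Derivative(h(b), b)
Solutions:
 h(b) = C1 + Integral(b/cos(b), b)


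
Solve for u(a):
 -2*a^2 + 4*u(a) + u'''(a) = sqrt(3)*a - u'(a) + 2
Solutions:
 u(a) = C1*exp(-3^(1/3)*a*(-(18 + sqrt(327))^(1/3) + 3^(1/3)/(18 + sqrt(327))^(1/3))/6)*sin(3^(1/6)*a*(3/(18 + sqrt(327))^(1/3) + 3^(2/3)*(18 + sqrt(327))^(1/3))/6) + C2*exp(-3^(1/3)*a*(-(18 + sqrt(327))^(1/3) + 3^(1/3)/(18 + sqrt(327))^(1/3))/6)*cos(3^(1/6)*a*(3/(18 + sqrt(327))^(1/3) + 3^(2/3)*(18 + sqrt(327))^(1/3))/6) + C3*exp(3^(1/3)*a*(-(18 + sqrt(327))^(1/3) + 3^(1/3)/(18 + sqrt(327))^(1/3))/3) + a^2/2 - a/4 + sqrt(3)*a/4 - sqrt(3)/16 + 9/16


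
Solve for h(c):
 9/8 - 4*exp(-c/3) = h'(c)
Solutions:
 h(c) = C1 + 9*c/8 + 12*exp(-c/3)


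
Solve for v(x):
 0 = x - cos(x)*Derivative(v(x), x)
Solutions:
 v(x) = C1 + Integral(x/cos(x), x)


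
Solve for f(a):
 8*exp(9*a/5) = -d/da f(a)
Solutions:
 f(a) = C1 - 40*exp(9*a/5)/9


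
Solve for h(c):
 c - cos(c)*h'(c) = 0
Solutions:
 h(c) = C1 + Integral(c/cos(c), c)


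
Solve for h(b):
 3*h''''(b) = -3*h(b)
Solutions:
 h(b) = (C1*sin(sqrt(2)*b/2) + C2*cos(sqrt(2)*b/2))*exp(-sqrt(2)*b/2) + (C3*sin(sqrt(2)*b/2) + C4*cos(sqrt(2)*b/2))*exp(sqrt(2)*b/2)


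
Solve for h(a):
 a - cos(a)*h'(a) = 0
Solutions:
 h(a) = C1 + Integral(a/cos(a), a)


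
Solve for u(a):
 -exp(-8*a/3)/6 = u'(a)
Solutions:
 u(a) = C1 + exp(-8*a/3)/16


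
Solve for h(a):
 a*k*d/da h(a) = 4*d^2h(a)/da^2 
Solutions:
 h(a) = Piecewise((-sqrt(2)*sqrt(pi)*C1*erf(sqrt(2)*a*sqrt(-k)/4)/sqrt(-k) - C2, (k > 0) | (k < 0)), (-C1*a - C2, True))


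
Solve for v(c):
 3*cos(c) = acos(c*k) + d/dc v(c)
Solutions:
 v(c) = C1 - Piecewise((c*acos(c*k) - sqrt(-c^2*k^2 + 1)/k, Ne(k, 0)), (pi*c/2, True)) + 3*sin(c)


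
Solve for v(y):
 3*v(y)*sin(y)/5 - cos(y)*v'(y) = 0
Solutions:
 v(y) = C1/cos(y)^(3/5)


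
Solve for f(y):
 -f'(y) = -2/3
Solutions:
 f(y) = C1 + 2*y/3


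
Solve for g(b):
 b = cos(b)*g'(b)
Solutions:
 g(b) = C1 + Integral(b/cos(b), b)


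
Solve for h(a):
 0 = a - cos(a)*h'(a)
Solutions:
 h(a) = C1 + Integral(a/cos(a), a)


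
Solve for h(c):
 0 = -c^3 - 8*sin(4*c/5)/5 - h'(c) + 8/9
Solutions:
 h(c) = C1 - c^4/4 + 8*c/9 + 2*cos(4*c/5)


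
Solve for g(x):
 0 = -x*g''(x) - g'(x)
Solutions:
 g(x) = C1 + C2*log(x)


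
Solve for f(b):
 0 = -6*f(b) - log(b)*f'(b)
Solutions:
 f(b) = C1*exp(-6*li(b))


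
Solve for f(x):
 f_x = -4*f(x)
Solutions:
 f(x) = C1*exp(-4*x)


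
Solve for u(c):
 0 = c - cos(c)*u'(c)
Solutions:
 u(c) = C1 + Integral(c/cos(c), c)


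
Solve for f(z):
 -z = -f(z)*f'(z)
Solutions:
 f(z) = -sqrt(C1 + z^2)
 f(z) = sqrt(C1 + z^2)


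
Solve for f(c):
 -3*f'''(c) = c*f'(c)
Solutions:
 f(c) = C1 + Integral(C2*airyai(-3^(2/3)*c/3) + C3*airybi(-3^(2/3)*c/3), c)


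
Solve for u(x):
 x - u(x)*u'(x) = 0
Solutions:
 u(x) = -sqrt(C1 + x^2)
 u(x) = sqrt(C1 + x^2)


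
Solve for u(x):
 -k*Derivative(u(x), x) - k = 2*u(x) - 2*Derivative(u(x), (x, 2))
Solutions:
 u(x) = C1*exp(x*(k - sqrt(k^2 + 16))/4) + C2*exp(x*(k + sqrt(k^2 + 16))/4) - k/2


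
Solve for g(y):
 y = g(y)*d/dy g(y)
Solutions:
 g(y) = -sqrt(C1 + y^2)
 g(y) = sqrt(C1 + y^2)


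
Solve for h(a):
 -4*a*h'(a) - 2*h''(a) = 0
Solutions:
 h(a) = C1 + C2*erf(a)


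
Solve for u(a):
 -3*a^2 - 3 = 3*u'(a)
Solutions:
 u(a) = C1 - a^3/3 - a


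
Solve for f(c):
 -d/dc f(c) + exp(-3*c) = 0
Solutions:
 f(c) = C1 - exp(-3*c)/3


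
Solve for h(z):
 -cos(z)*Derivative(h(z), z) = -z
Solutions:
 h(z) = C1 + Integral(z/cos(z), z)


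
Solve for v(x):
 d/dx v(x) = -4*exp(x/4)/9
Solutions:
 v(x) = C1 - 16*exp(x/4)/9


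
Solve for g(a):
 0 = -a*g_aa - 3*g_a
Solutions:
 g(a) = C1 + C2/a^2


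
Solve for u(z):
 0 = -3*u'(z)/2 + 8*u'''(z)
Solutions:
 u(z) = C1 + C2*exp(-sqrt(3)*z/4) + C3*exp(sqrt(3)*z/4)


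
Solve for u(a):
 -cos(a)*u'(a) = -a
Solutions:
 u(a) = C1 + Integral(a/cos(a), a)


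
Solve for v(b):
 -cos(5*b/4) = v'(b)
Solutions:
 v(b) = C1 - 4*sin(5*b/4)/5


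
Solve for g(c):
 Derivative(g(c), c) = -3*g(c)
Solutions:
 g(c) = C1*exp(-3*c)


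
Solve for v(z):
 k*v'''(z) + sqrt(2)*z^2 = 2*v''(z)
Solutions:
 v(z) = C1 + C2*z + C3*exp(2*z/k) + sqrt(2)*k^2*z^2/8 + sqrt(2)*k*z^3/12 + sqrt(2)*z^4/24


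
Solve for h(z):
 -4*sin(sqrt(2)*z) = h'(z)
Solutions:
 h(z) = C1 + 2*sqrt(2)*cos(sqrt(2)*z)


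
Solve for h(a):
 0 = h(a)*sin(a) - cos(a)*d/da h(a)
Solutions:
 h(a) = C1/cos(a)


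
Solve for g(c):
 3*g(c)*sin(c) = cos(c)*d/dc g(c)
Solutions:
 g(c) = C1/cos(c)^3


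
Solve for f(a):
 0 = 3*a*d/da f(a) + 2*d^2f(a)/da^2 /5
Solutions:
 f(a) = C1 + C2*erf(sqrt(15)*a/2)


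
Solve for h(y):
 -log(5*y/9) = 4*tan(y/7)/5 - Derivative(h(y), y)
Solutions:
 h(y) = C1 + y*log(y) - 2*y*log(3) - y + y*log(5) - 28*log(cos(y/7))/5


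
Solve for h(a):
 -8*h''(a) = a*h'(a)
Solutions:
 h(a) = C1 + C2*erf(a/4)


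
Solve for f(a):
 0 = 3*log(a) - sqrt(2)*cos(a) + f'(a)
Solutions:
 f(a) = C1 - 3*a*log(a) + 3*a + sqrt(2)*sin(a)


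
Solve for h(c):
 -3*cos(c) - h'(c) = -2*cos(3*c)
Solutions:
 h(c) = C1 - 3*sin(c) + 2*sin(3*c)/3


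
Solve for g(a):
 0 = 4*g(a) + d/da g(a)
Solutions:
 g(a) = C1*exp(-4*a)


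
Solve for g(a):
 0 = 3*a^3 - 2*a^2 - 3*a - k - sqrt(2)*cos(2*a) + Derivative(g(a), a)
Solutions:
 g(a) = C1 - 3*a^4/4 + 2*a^3/3 + 3*a^2/2 + a*k + sqrt(2)*sin(2*a)/2


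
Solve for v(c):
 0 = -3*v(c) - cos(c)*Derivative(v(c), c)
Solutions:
 v(c) = C1*(sin(c) - 1)^(3/2)/(sin(c) + 1)^(3/2)


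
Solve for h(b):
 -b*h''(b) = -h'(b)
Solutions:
 h(b) = C1 + C2*b^2


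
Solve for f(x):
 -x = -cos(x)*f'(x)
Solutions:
 f(x) = C1 + Integral(x/cos(x), x)


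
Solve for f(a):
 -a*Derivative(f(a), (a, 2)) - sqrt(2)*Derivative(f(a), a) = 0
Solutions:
 f(a) = C1 + C2*a^(1 - sqrt(2))


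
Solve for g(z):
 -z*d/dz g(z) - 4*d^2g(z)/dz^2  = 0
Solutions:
 g(z) = C1 + C2*erf(sqrt(2)*z/4)


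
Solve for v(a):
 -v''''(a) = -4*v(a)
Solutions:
 v(a) = C1*exp(-sqrt(2)*a) + C2*exp(sqrt(2)*a) + C3*sin(sqrt(2)*a) + C4*cos(sqrt(2)*a)


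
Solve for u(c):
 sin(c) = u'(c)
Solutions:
 u(c) = C1 - cos(c)


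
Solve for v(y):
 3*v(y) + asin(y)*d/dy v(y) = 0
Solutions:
 v(y) = C1*exp(-3*Integral(1/asin(y), y))


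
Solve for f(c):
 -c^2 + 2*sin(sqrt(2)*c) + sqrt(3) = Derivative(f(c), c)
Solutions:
 f(c) = C1 - c^3/3 + sqrt(3)*c - sqrt(2)*cos(sqrt(2)*c)


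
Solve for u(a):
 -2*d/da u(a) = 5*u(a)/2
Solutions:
 u(a) = C1*exp(-5*a/4)


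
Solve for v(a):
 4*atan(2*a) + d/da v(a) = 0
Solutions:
 v(a) = C1 - 4*a*atan(2*a) + log(4*a^2 + 1)


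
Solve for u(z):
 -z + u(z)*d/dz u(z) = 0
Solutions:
 u(z) = -sqrt(C1 + z^2)
 u(z) = sqrt(C1 + z^2)


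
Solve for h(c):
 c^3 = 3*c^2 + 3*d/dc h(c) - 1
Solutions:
 h(c) = C1 + c^4/12 - c^3/3 + c/3


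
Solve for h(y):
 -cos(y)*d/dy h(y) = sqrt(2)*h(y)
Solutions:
 h(y) = C1*(sin(y) - 1)^(sqrt(2)/2)/(sin(y) + 1)^(sqrt(2)/2)


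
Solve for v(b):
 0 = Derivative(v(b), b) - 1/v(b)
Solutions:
 v(b) = -sqrt(C1 + 2*b)
 v(b) = sqrt(C1 + 2*b)


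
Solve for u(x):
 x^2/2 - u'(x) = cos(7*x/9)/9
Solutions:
 u(x) = C1 + x^3/6 - sin(7*x/9)/7


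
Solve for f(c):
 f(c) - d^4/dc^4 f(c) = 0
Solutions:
 f(c) = C1*exp(-c) + C2*exp(c) + C3*sin(c) + C4*cos(c)


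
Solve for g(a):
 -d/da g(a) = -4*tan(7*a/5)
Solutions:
 g(a) = C1 - 20*log(cos(7*a/5))/7


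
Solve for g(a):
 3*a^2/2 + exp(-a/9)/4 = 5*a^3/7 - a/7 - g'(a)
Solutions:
 g(a) = C1 + 5*a^4/28 - a^3/2 - a^2/14 + 9*exp(-a/9)/4


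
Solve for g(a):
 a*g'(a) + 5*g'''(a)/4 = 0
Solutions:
 g(a) = C1 + Integral(C2*airyai(-10^(2/3)*a/5) + C3*airybi(-10^(2/3)*a/5), a)


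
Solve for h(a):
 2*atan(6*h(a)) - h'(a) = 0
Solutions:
 Integral(1/atan(6*_y), (_y, h(a))) = C1 + 2*a


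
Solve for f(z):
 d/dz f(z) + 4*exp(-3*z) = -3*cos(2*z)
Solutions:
 f(z) = C1 - 3*sin(2*z)/2 + 4*exp(-3*z)/3


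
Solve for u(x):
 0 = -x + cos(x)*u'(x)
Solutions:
 u(x) = C1 + Integral(x/cos(x), x)


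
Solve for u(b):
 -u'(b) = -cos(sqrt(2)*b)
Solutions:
 u(b) = C1 + sqrt(2)*sin(sqrt(2)*b)/2


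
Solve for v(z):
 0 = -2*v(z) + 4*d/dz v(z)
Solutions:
 v(z) = C1*exp(z/2)


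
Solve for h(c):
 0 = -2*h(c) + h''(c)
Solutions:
 h(c) = C1*exp(-sqrt(2)*c) + C2*exp(sqrt(2)*c)


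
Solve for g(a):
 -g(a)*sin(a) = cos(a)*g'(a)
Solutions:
 g(a) = C1*cos(a)
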